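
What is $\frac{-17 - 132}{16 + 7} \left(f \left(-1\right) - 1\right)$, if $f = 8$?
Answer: $\frac{1341}{23} \approx 58.304$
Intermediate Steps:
$\frac{-17 - 132}{16 + 7} \left(f \left(-1\right) - 1\right) = \frac{-17 - 132}{16 + 7} \left(8 \left(-1\right) - 1\right) = - \frac{149}{23} \left(-8 - 1\right) = \left(-149\right) \frac{1}{23} \left(-9\right) = \left(- \frac{149}{23}\right) \left(-9\right) = \frac{1341}{23}$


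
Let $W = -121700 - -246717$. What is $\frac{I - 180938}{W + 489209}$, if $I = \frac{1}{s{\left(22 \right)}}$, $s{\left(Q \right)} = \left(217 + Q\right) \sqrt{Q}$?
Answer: $- \frac{90469}{307113} + \frac{\sqrt{22}}{3229600308} \approx -0.29458$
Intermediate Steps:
$s{\left(Q \right)} = \sqrt{Q} \left(217 + Q\right)$
$W = 125017$ ($W = -121700 + 246717 = 125017$)
$I = \frac{\sqrt{22}}{5258}$ ($I = \frac{1}{\sqrt{22} \left(217 + 22\right)} = \frac{1}{\sqrt{22} \cdot 239} = \frac{1}{239 \sqrt{22}} = \frac{\sqrt{22}}{5258} \approx 0.00089205$)
$\frac{I - 180938}{W + 489209} = \frac{\frac{\sqrt{22}}{5258} - 180938}{125017 + 489209} = \frac{-180938 + \frac{\sqrt{22}}{5258}}{614226} = \left(-180938 + \frac{\sqrt{22}}{5258}\right) \frac{1}{614226} = - \frac{90469}{307113} + \frac{\sqrt{22}}{3229600308}$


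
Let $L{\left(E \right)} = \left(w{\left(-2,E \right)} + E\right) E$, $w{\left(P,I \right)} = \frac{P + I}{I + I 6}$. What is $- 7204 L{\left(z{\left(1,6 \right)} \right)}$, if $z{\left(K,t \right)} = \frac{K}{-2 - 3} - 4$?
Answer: $- \frac{21122128}{175} \approx -1.207 \cdot 10^{5}$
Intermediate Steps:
$w{\left(P,I \right)} = \frac{I + P}{7 I}$ ($w{\left(P,I \right)} = \frac{I + P}{I + 6 I} = \frac{I + P}{7 I}$)
$z{\left(K,t \right)} = -4 - \frac{K}{5}$ ($z{\left(K,t \right)} = \frac{K}{-5} - 4 = - \frac{K}{5} - 4 = -4 - \frac{K}{5}$)
$L{\left(E \right)} = E \left(E + \frac{-2 + E}{7 E}\right)$ ($L{\left(E \right)} = \left(\frac{E - 2}{7 E} + E\right) E = \left(\frac{-2 + E}{7 E} + E\right) E = \left(E + \frac{-2 + E}{7 E}\right) E = E \left(E + \frac{-2 + E}{7 E}\right)$)
$- 7204 L{\left(z{\left(1,6 \right)} \right)} = - 7204 \left(- \frac{2}{7} + \left(-4 - \frac{1}{5}\right)^{2} + \frac{-4 - \frac{1}{5}}{7}\right) = - 7204 \left(- \frac{2}{7} + \left(- \frac{21}{5}\right)^{2} + \frac{1}{7} \left(- \frac{21}{5}\right)\right) = - 7204 \left(- \frac{2}{7} + \frac{441}{25} - \frac{3}{5}\right) = \left(-7204\right) \frac{2932}{175} = - \frac{21122128}{175}$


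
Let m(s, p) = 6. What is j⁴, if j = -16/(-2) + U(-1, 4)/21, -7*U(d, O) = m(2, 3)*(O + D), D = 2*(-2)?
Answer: 4096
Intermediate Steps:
D = -4
U(d, O) = 24/7 - 6*O/7 (U(d, O) = -6*(O - 4)/7 = -6*(-4 + O)/7 = -(-24 + 6*O)/7 = 24/7 - 6*O/7)
j = 8 (j = -16/(-2) + (24/7 - 6/7*4)/21 = -16*(-½) + (24/7 - 24/7)*(1/21) = 8 + 0*(1/21) = 8 + 0 = 8)
j⁴ = 8⁴ = 4096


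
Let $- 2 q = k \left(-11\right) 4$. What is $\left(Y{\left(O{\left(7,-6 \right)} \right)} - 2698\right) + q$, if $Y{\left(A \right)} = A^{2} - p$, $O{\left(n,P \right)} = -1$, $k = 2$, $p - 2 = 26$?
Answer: $-2681$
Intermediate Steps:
$p = 28$ ($p = 2 + 26 = 28$)
$q = 44$ ($q = - \frac{2 \left(-11\right) 4}{2} = - \frac{\left(-22\right) 4}{2} = \left(- \frac{1}{2}\right) \left(-88\right) = 44$)
$Y{\left(A \right)} = -28 + A^{2}$ ($Y{\left(A \right)} = A^{2} - 28 = -28 + A^{2}$)
$\left(Y{\left(O{\left(7,-6 \right)} \right)} - 2698\right) + q = \left(\left(-28 + \left(-1\right)^{2}\right) - 2698\right) + 44 = \left(\left(-28 + 1\right) - 2698\right) + 44 = \left(-27 - 2698\right) + 44 = -2725 + 44 = -2681$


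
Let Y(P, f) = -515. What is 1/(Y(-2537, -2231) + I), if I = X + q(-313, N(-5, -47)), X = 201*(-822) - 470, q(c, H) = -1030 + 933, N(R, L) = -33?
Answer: -1/166304 ≈ -6.0131e-6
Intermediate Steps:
q(c, H) = -97
X = -165692 (X = -165222 - 470 = -165692)
I = -165789 (I = -165692 - 97 = -165789)
1/(Y(-2537, -2231) + I) = 1/(-515 - 165789) = 1/(-166304) = -1/166304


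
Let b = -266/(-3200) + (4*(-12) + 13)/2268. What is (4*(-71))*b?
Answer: -622883/32400 ≈ -19.225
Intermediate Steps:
b = 8773/129600 (b = -266*(-1/3200) + (-48 + 13)*(1/2268) = 133/1600 - 35*1/2268 = 133/1600 - 5/324 = 8773/129600 ≈ 0.067693)
(4*(-71))*b = (4*(-71))*(8773/129600) = -284*8773/129600 = -622883/32400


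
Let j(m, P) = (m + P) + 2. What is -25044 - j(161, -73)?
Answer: -25134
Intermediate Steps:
j(m, P) = 2 + P + m (j(m, P) = (P + m) + 2 = 2 + P + m)
-25044 - j(161, -73) = -25044 - (2 - 73 + 161) = -25044 - 1*90 = -25044 - 90 = -25134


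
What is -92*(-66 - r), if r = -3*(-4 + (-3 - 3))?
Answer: 8832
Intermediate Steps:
r = 30 (r = -3*(-4 - 6) = -3*(-10) = 30)
-92*(-66 - r) = -92*(-66 - 1*30) = -92*(-66 - 30) = -92*(-96) = 8832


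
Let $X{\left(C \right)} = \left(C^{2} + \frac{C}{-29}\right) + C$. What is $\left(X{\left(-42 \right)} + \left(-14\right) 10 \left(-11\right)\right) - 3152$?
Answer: $\frac{3232}{29} \approx 111.45$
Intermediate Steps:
$X{\left(C \right)} = C^{2} + \frac{28 C}{29}$ ($X{\left(C \right)} = \left(C^{2} - \frac{C}{29}\right) + C = C^{2} + \frac{28 C}{29}$)
$\left(X{\left(-42 \right)} + \left(-14\right) 10 \left(-11\right)\right) - 3152 = \left(\frac{1}{29} \left(-42\right) \left(28 + 29 \left(-42\right)\right) + \left(-14\right) 10 \left(-11\right)\right) - 3152 = \left(\frac{1}{29} \left(-42\right) \left(28 - 1218\right) - -1540\right) - 3152 = \left(\frac{1}{29} \left(-42\right) \left(-1190\right) + 1540\right) - 3152 = \left(\frac{49980}{29} + 1540\right) - 3152 = \frac{94640}{29} - 3152 = \frac{3232}{29}$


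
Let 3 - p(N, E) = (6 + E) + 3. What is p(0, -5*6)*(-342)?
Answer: -8208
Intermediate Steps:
p(N, E) = -6 - E (p(N, E) = 3 - ((6 + E) + 3) = 3 - (9 + E) = 3 + (-9 - E) = -6 - E)
p(0, -5*6)*(-342) = (-6 - (-5)*6)*(-342) = (-6 - 1*(-30))*(-342) = (-6 + 30)*(-342) = 24*(-342) = -8208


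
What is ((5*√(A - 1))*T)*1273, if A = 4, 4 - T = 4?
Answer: 0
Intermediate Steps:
T = 0 (T = 4 - 1*4 = 4 - 4 = 0)
((5*√(A - 1))*T)*1273 = ((5*√(4 - 1))*0)*1273 = ((5*√3)*0)*1273 = 0*1273 = 0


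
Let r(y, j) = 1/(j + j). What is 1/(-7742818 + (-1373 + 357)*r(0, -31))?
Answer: -31/240026850 ≈ -1.2915e-7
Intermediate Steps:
r(y, j) = 1/(2*j)
1/(-7742818 + (-1373 + 357)*r(0, -31)) = 1/(-7742818 + (-1373 + 357)*((½)/(-31))) = 1/(-7742818 - 508*(-1)/31) = 1/(-7742818 - 1016*(-1/62)) = 1/(-7742818 + 508/31) = 1/(-240026850/31) = -31/240026850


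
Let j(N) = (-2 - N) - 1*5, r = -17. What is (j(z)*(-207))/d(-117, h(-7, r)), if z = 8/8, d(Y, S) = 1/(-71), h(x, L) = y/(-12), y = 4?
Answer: -117576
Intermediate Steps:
h(x, L) = -⅓ (h(x, L) = 4/(-12) = 4*(-1/12) = -⅓)
d(Y, S) = -1/71
z = 1 (z = 8*(⅛) = 1)
j(N) = -7 - N (j(N) = (-2 - N) - 5 = -7 - N)
(j(z)*(-207))/d(-117, h(-7, r)) = ((-7 - 1*1)*(-207))/(-1/71) = ((-7 - 1)*(-207))*(-71) = -8*(-207)*(-71) = 1656*(-71) = -117576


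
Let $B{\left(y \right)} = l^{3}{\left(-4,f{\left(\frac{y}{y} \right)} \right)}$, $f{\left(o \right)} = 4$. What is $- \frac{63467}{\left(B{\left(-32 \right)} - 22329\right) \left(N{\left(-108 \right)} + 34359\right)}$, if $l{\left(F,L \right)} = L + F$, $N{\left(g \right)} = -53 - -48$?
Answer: $\frac{63467}{767090466} \approx 8.2737 \cdot 10^{-5}$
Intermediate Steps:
$N{\left(g \right)} = -5$ ($N{\left(g \right)} = -53 + 48 = -5$)
$l{\left(F,L \right)} = F + L$
$B{\left(y \right)} = 0$ ($B{\left(y \right)} = \left(-4 + 4\right)^{3} = 0^{3} = 0$)
$- \frac{63467}{\left(B{\left(-32 \right)} - 22329\right) \left(N{\left(-108 \right)} + 34359\right)} = - \frac{63467}{\left(0 - 22329\right) \left(-5 + 34359\right)} = - \frac{63467}{\left(-22329\right) 34354} = - \frac{63467}{-767090466} = \left(-63467\right) \left(- \frac{1}{767090466}\right) = \frac{63467}{767090466}$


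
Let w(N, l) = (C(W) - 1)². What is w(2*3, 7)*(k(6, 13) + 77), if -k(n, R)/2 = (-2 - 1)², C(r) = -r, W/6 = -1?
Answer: 1475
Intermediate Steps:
W = -6 (W = 6*(-1) = -6)
k(n, R) = -18 (k(n, R) = -2*(-2 - 1)² = -2*(-3)² = -2*9 = -18)
w(N, l) = 25 (w(N, l) = (-1*(-6) - 1)² = (6 - 1)² = 5² = 25)
w(2*3, 7)*(k(6, 13) + 77) = 25*(-18 + 77) = 25*59 = 1475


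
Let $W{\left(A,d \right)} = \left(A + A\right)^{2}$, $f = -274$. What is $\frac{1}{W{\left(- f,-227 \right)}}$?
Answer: $\frac{1}{300304} \approx 3.33 \cdot 10^{-6}$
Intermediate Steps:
$W{\left(A,d \right)} = 4 A^{2}$ ($W{\left(A,d \right)} = \left(2 A\right)^{2} = 4 A^{2}$)
$\frac{1}{W{\left(- f,-227 \right)}} = \frac{1}{4 \left(\left(-1\right) \left(-274\right)\right)^{2}} = \frac{1}{4 \cdot 274^{2}} = \frac{1}{4 \cdot 75076} = \frac{1}{300304}$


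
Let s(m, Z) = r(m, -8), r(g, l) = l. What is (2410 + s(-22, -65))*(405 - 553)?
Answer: -355496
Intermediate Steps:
s(m, Z) = -8
(2410 + s(-22, -65))*(405 - 553) = (2410 - 8)*(405 - 553) = 2402*(-148) = -355496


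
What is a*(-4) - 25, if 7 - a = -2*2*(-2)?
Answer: -21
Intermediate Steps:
a = -1 (a = 7 - (-2*2)*(-2) = 7 - (-4)*(-2) = 7 - 1*8 = 7 - 8 = -1)
a*(-4) - 25 = -1*(-4) - 25 = 4 - 25 = -21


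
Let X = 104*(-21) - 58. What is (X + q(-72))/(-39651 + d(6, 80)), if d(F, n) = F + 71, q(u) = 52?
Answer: 1095/19787 ≈ 0.055339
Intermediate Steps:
X = -2242 (X = -2184 - 58 = -2242)
d(F, n) = 71 + F
(X + q(-72))/(-39651 + d(6, 80)) = (-2242 + 52)/(-39651 + (71 + 6)) = -2190/(-39651 + 77) = -2190/(-39574) = -2190*(-1/39574) = 1095/19787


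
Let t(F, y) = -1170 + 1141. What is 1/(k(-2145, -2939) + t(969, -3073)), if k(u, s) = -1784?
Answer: -1/1813 ≈ -0.00055157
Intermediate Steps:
t(F, y) = -29
1/(k(-2145, -2939) + t(969, -3073)) = 1/(-1784 - 29) = 1/(-1813) = -1/1813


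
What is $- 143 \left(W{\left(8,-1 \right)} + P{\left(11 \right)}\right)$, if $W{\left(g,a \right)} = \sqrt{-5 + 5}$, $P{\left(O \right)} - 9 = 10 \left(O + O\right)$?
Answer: $-32747$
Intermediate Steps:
$P{\left(O \right)} = 9 + 20 O$ ($P{\left(O \right)} = 9 + 10 \left(O + O\right) = 9 + 10 \cdot 2 O = 9 + 20 O$)
$W{\left(g,a \right)} = 0$ ($W{\left(g,a \right)} = \sqrt{0} = 0$)
$- 143 \left(W{\left(8,-1 \right)} + P{\left(11 \right)}\right) = - 143 \left(0 + \left(9 + 20 \cdot 11\right)\right) = - 143 \left(0 + \left(9 + 220\right)\right) = - 143 \left(0 + 229\right) = \left(-143\right) 229 = -32747$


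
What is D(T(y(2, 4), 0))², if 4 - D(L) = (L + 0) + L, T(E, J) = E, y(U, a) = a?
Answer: 16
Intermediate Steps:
D(L) = 4 - 2*L (D(L) = 4 - ((L + 0) + L) = 4 - (L + L) = 4 - 2*L)
D(T(y(2, 4), 0))² = (4 - 2*4)² = (4 - 8)² = (-4)² = 16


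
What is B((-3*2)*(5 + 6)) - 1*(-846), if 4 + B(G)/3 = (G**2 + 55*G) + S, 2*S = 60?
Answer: 3102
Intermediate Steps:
S = 30 (S = (1/2)*60 = 30)
B(G) = 78 + 3*G**2 + 165*G (B(G) = -12 + 3*((G**2 + 55*G) + 30) = -12 + 3*(30 + G**2 + 55*G) = -12 + (90 + 3*G**2 + 165*G) = 78 + 3*G**2 + 165*G)
B((-3*2)*(5 + 6)) - 1*(-846) = (78 + 3*((-3*2)*(5 + 6))**2 + 165*((-3*2)*(5 + 6))) - 1*(-846) = (78 + 3*(-6*11)**2 + 165*(-6*11)) + 846 = (78 + 3*(-66)**2 + 165*(-66)) + 846 = (78 + 3*4356 - 10890) + 846 = (78 + 13068 - 10890) + 846 = 2256 + 846 = 3102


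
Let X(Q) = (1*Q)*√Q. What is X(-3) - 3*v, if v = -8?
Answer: 24 - 3*I*√3 ≈ 24.0 - 5.1962*I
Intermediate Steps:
X(Q) = Q^(3/2) (X(Q) = Q*√Q = Q^(3/2))
X(-3) - 3*v = (-3)^(3/2) - 3*(-8) = -3*I*√3 + 24 = 24 - 3*I*√3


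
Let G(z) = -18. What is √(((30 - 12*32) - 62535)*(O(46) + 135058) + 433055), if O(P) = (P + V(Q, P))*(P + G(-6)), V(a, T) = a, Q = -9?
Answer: I*√8558382511 ≈ 92512.0*I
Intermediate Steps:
O(P) = (-18 + P)*(-9 + P) (O(P) = (P - 9)*(P - 18) = (-9 + P)*(-18 + P) = (-18 + P)*(-9 + P))
√(((30 - 12*32) - 62535)*(O(46) + 135058) + 433055) = √(((30 - 12*32) - 62535)*((162 + 46² - 27*46) + 135058) + 433055) = √(((30 - 384) - 62535)*((162 + 2116 - 1242) + 135058) + 433055) = √((-354 - 62535)*(1036 + 135058) + 433055) = √(-62889*136094 + 433055) = √(-8558815566 + 433055) = √(-8558382511) = I*√8558382511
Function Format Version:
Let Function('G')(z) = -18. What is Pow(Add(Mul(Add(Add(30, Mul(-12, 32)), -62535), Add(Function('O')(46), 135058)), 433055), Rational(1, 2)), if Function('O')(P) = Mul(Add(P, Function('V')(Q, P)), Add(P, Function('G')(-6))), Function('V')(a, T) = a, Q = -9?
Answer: Mul(I, Pow(8558382511, Rational(1, 2))) ≈ Mul(92512., I)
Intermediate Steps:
Function('O')(P) = Mul(Add(-18, P), Add(-9, P)) (Function('O')(P) = Mul(Add(P, -9), Add(P, -18)) = Mul(Add(-9, P), Add(-18, P)) = Mul(Add(-18, P), Add(-9, P)))
Pow(Add(Mul(Add(Add(30, Mul(-12, 32)), -62535), Add(Function('O')(46), 135058)), 433055), Rational(1, 2)) = Pow(Add(Mul(Add(Add(30, Mul(-12, 32)), -62535), Add(Add(162, Pow(46, 2), Mul(-27, 46)), 135058)), 433055), Rational(1, 2)) = Pow(Add(Mul(Add(Add(30, -384), -62535), Add(Add(162, 2116, -1242), 135058)), 433055), Rational(1, 2)) = Pow(Add(Mul(Add(-354, -62535), Add(1036, 135058)), 433055), Rational(1, 2)) = Pow(Add(Mul(-62889, 136094), 433055), Rational(1, 2)) = Pow(Add(-8558815566, 433055), Rational(1, 2)) = Pow(-8558382511, Rational(1, 2)) = Mul(I, Pow(8558382511, Rational(1, 2)))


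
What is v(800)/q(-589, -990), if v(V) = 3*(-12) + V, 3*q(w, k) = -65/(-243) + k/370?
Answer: -5151843/5413 ≈ -951.75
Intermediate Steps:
q(w, k) = 65/729 + k/1110 (q(w, k) = (-65/(-243) + k/370)/3 = (-65*(-1/243) + k*(1/370))/3 = (65/243 + k/370)/3 = 65/729 + k/1110)
v(V) = -36 + V
v(800)/q(-589, -990) = (-36 + 800)/(65/729 + (1/1110)*(-990)) = 764/(65/729 - 33/37) = 764/(-21652/26973) = 764*(-26973/21652) = -5151843/5413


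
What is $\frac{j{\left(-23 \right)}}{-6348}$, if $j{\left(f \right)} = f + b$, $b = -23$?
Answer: $\frac{1}{138} \approx 0.0072464$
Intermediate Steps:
$j{\left(f \right)} = -23 + f$ ($j{\left(f \right)} = f - 23 = -23 + f$)
$\frac{j{\left(-23 \right)}}{-6348} = \frac{-23 - 23}{-6348} = \left(-46\right) \left(- \frac{1}{6348}\right) = \frac{1}{138}$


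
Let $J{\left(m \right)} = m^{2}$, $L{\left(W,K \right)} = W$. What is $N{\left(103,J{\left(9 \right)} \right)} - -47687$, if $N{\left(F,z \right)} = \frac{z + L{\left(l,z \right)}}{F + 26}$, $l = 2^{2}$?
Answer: $\frac{6151708}{129} \approx 47688.0$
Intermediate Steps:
$l = 4$
$N{\left(F,z \right)} = \frac{4 + z}{26 + F}$ ($N{\left(F,z \right)} = \frac{z + 4}{F + 26} = \frac{4 + z}{26 + F}$)
$N{\left(103,J{\left(9 \right)} \right)} - -47687 = \frac{4 + 9^{2}}{26 + 103} - -47687 = \frac{4 + 81}{129} + 47687 = \frac{1}{129} \cdot 85 + 47687 = \frac{85}{129} + 47687 = \frac{6151708}{129}$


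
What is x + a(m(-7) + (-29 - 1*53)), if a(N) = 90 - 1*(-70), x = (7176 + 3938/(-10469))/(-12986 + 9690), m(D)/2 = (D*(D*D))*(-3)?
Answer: 2722905117/17252912 ≈ 157.82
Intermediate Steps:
m(D) = -6*D³ (m(D) = 2*((D*(D*D))*(-3)) = 2*((D*D²)*(-3)) = 2*(D³*(-3)) = 2*(-3*D³) = -6*D³)
x = -37560803/17252912 (x = (7176 + 3938*(-1/10469))/(-3296) = (7176 - 3938/10469)*(-1/3296) = (75121606/10469)*(-1/3296) = -37560803/17252912 ≈ -2.1771)
a(N) = 160 (a(N) = 90 + 70 = 160)
x + a(m(-7) + (-29 - 1*53)) = -37560803/17252912 + 160 = 2722905117/17252912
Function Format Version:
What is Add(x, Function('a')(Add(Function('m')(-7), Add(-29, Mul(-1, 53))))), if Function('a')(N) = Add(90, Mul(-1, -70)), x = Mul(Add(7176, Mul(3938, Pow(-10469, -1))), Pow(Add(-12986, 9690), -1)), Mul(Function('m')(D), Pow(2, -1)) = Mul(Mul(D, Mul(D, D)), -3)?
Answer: Rational(2722905117, 17252912) ≈ 157.82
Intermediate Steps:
Function('m')(D) = Mul(-6, Pow(D, 3)) (Function('m')(D) = Mul(2, Mul(Mul(D, Mul(D, D)), -3)) = Mul(2, Mul(Mul(D, Pow(D, 2)), -3)) = Mul(2, Mul(Pow(D, 3), -3)) = Mul(2, Mul(-3, Pow(D, 3))) = Mul(-6, Pow(D, 3)))
x = Rational(-37560803, 17252912) (x = Mul(Add(7176, Mul(3938, Rational(-1, 10469))), Pow(-3296, -1)) = Mul(Add(7176, Rational(-3938, 10469)), Rational(-1, 3296)) = Mul(Rational(75121606, 10469), Rational(-1, 3296)) = Rational(-37560803, 17252912) ≈ -2.1771)
Function('a')(N) = 160 (Function('a')(N) = Add(90, 70) = 160)
Add(x, Function('a')(Add(Function('m')(-7), Add(-29, Mul(-1, 53))))) = Add(Rational(-37560803, 17252912), 160) = Rational(2722905117, 17252912)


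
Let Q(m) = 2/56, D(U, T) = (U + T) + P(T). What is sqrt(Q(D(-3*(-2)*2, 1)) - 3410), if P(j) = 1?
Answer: I*sqrt(668353)/14 ≈ 58.395*I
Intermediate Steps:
D(U, T) = 1 + T + U (D(U, T) = (U + T) + 1 = (T + U) + 1 = 1 + T + U)
Q(m) = 1/28 (Q(m) = 2*(1/56) = 1/28)
sqrt(Q(D(-3*(-2)*2, 1)) - 3410) = sqrt(1/28 - 3410) = sqrt(-95479/28) = I*sqrt(668353)/14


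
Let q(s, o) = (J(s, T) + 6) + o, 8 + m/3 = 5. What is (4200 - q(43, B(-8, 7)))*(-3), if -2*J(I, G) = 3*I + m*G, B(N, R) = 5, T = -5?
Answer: -12828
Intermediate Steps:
m = -9 (m = -24 + 3*5 = -24 + 15 = -9)
J(I, G) = -3*I/2 + 9*G/2 (J(I, G) = -(3*I - 9*G)/2 = -(-9*G + 3*I)/2 = -3*I/2 + 9*G/2)
q(s, o) = -33/2 + o - 3*s/2 (q(s, o) = ((-3*s/2 + (9/2)*(-5)) + 6) + o = ((-3*s/2 - 45/2) + 6) + o = ((-45/2 - 3*s/2) + 6) + o = (-33/2 - 3*s/2) + o = -33/2 + o - 3*s/2)
(4200 - q(43, B(-8, 7)))*(-3) = (4200 - (-33/2 + 5 - 3/2*43))*(-3) = (4200 - (-33/2 + 5 - 129/2))*(-3) = (4200 - 1*(-76))*(-3) = (4200 + 76)*(-3) = 4276*(-3) = -12828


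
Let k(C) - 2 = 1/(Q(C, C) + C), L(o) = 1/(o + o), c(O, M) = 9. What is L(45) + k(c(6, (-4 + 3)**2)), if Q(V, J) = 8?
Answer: 3167/1530 ≈ 2.0699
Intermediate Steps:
L(o) = 1/(2*o)
k(C) = 2 + 1/(8 + C)
L(45) + k(c(6, (-4 + 3)**2)) = (1/2)/45 + (17 + 2*9)/(8 + 9) = (1/2)*(1/45) + (17 + 18)/17 = 1/90 + (1/17)*35 = 1/90 + 35/17 = 3167/1530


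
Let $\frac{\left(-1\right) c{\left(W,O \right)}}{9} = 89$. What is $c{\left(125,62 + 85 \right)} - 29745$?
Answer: $-30546$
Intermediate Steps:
$c{\left(W,O \right)} = -801$ ($c{\left(W,O \right)} = \left(-9\right) 89 = -801$)
$c{\left(125,62 + 85 \right)} - 29745 = -801 - 29745 = -30546$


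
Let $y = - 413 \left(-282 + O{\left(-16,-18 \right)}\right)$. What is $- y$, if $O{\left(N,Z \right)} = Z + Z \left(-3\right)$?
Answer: $-101598$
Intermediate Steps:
$O{\left(N,Z \right)} = - 2 Z$ ($O{\left(N,Z \right)} = Z - 3 Z = - 2 Z$)
$y = 101598$ ($y = - 413 \left(-282 - -36\right) = - 413 \left(-282 + 36\right) = \left(-413\right) \left(-246\right) = 101598$)
$- y = \left(-1\right) 101598 = -101598$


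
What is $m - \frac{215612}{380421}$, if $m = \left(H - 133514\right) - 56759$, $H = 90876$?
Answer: $- \frac{37812921749}{380421} \approx -99398.0$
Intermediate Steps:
$m = -99397$ ($m = \left(90876 - 133514\right) - 56759 = -42638 - 56759 = -99397$)
$m - \frac{215612}{380421} = -99397 - \frac{215612}{380421} = - \frac{37812921749}{380421}$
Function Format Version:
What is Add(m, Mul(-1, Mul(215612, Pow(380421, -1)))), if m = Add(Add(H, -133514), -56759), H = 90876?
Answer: Rational(-37812921749, 380421) ≈ -99398.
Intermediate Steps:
m = -99397 (m = Add(Add(90876, -133514), -56759) = Add(-42638, -56759) = -99397)
Add(m, Mul(-1, Mul(215612, Pow(380421, -1)))) = Add(-99397, Mul(-1, Mul(215612, Pow(380421, -1)))) = Add(-99397, Mul(-1, Mul(215612, Rational(1, 380421)))) = Add(-99397, Mul(-1, Rational(215612, 380421))) = Add(-99397, Rational(-215612, 380421)) = Rational(-37812921749, 380421)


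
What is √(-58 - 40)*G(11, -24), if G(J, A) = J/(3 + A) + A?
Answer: -515*I*√2/3 ≈ -242.77*I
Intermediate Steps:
G(J, A) = A + J/(3 + A)
√(-58 - 40)*G(11, -24) = √(-58 - 40)*((11 + (-24)² + 3*(-24))/(3 - 24)) = √(-98)*((11 + 576 - 72)/(-21)) = (7*I*√2)*(-1/21*515) = (7*I*√2)*(-515/21) = -515*I*√2/3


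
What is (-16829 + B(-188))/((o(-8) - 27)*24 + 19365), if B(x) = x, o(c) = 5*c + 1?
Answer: -17017/17781 ≈ -0.95703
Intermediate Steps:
o(c) = 1 + 5*c
(-16829 + B(-188))/((o(-8) - 27)*24 + 19365) = (-16829 - 188)/(((1 + 5*(-8)) - 27)*24 + 19365) = -17017/(((1 - 40) - 27)*24 + 19365) = -17017/((-39 - 27)*24 + 19365) = -17017/(-66*24 + 19365) = -17017/(-1584 + 19365) = -17017/17781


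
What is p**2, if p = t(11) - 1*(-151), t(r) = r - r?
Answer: 22801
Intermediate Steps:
t(r) = 0
p = 151 (p = 0 - 1*(-151) = 0 + 151 = 151)
p**2 = 151**2 = 22801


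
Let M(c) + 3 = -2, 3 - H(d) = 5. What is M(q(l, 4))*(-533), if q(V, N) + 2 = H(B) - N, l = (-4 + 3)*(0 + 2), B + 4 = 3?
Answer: 2665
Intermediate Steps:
B = -1 (B = -4 + 3 = -1)
H(d) = -2 (H(d) = 3 - 1*5 = 3 - 5 = -2)
l = -2 (l = -1*2 = -2)
q(V, N) = -4 - N (q(V, N) = -2 + (-2 - N) = -4 - N)
M(c) = -5 (M(c) = -3 - 2 = -5)
M(q(l, 4))*(-533) = -5*(-533) = 2665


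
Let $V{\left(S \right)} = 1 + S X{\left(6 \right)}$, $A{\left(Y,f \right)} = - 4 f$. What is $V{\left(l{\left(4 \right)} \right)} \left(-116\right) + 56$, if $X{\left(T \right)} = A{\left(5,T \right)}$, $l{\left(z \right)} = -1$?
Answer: $-2844$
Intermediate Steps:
$X{\left(T \right)} = - 4 T$
$V{\left(S \right)} = 1 - 24 S$ ($V{\left(S \right)} = 1 + S \left(\left(-4\right) 6\right) = 1 + S \left(-24\right) = 1 - 24 S$)
$V{\left(l{\left(4 \right)} \right)} \left(-116\right) + 56 = \left(1 - -24\right) \left(-116\right) + 56 = \left(1 + 24\right) \left(-116\right) + 56 = 25 \left(-116\right) + 56 = -2900 + 56 = -2844$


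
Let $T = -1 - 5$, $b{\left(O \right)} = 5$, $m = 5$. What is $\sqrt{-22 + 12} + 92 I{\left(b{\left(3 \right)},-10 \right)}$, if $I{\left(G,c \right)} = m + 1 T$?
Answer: $-92 + i \sqrt{10} \approx -92.0 + 3.1623 i$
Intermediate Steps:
$T = -6$
$I{\left(G,c \right)} = -1$ ($I{\left(G,c \right)} = 5 + 1 \left(-6\right) = 5 - 6 = -1$)
$\sqrt{-22 + 12} + 92 I{\left(b{\left(3 \right)},-10 \right)} = \sqrt{-22 + 12} + 92 \left(-1\right) = \sqrt{-10} - 92 = i \sqrt{10} - 92 = -92 + i \sqrt{10}$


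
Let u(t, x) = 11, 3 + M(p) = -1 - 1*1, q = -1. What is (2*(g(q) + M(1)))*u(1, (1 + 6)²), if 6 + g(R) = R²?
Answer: -220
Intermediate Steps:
M(p) = -5 (M(p) = -3 + (-1 - 1*1) = -3 + (-1 - 1) = -3 - 2 = -5)
g(R) = -6 + R²
(2*(g(q) + M(1)))*u(1, (1 + 6)²) = (2*((-6 + (-1)²) - 5))*11 = (2*((-6 + 1) - 5))*11 = (2*(-5 - 5))*11 = (2*(-10))*11 = -20*11 = -220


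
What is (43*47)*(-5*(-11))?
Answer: 111155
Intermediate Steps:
(43*47)*(-5*(-11)) = 2021*55 = 111155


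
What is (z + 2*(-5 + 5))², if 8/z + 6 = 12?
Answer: 16/9 ≈ 1.7778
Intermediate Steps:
z = 4/3 (z = 8/(-6 + 12) = 8/6 = 8*(⅙) = 4/3 ≈ 1.3333)
(z + 2*(-5 + 5))² = (4/3 + 2*(-5 + 5))² = (4/3 + 2*0)² = (4/3 + 0)² = (4/3)² = 16/9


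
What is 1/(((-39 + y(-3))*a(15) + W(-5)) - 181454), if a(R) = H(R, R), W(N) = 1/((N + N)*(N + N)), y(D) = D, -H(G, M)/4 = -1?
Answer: -100/18162199 ≈ -5.5059e-6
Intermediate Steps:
H(G, M) = 4 (H(G, M) = -4*(-1) = 4)
W(N) = 1/(4*N²) (W(N) = 1/((2*N)*(2*N)) = 1/(4*N²))
a(R) = 4
1/(((-39 + y(-3))*a(15) + W(-5)) - 181454) = 1/(((-39 - 3)*4 + (¼)/(-5)²) - 181454) = 1/((-42*4 + (¼)*(1/25)) - 181454) = 1/((-168 + 1/100) - 181454) = 1/(-16799/100 - 181454) = 1/(-18162199/100) = -100/18162199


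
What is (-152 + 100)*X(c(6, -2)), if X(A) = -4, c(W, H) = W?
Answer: 208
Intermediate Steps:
(-152 + 100)*X(c(6, -2)) = (-152 + 100)*(-4) = -52*(-4) = 208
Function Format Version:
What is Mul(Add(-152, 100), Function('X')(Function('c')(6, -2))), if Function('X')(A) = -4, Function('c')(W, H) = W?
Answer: 208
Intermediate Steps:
Mul(Add(-152, 100), Function('X')(Function('c')(6, -2))) = Mul(Add(-152, 100), -4) = Mul(-52, -4) = 208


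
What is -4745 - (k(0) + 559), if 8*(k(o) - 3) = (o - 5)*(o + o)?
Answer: -5307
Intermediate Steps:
k(o) = 3 + o*(-5 + o)/4 (k(o) = 3 + ((o - 5)*(o + o))/8 = 3 + ((-5 + o)*(2*o))/8 = 3 + (2*o*(-5 + o))/8 = 3 + o*(-5 + o)/4)
-4745 - (k(0) + 559) = -4745 - ((3 - 5/4*0 + (¼)*0²) + 559) = -4745 - ((3 + 0 + (¼)*0) + 559) = -4745 - ((3 + 0 + 0) + 559) = -4745 - (3 + 559) = -4745 - 1*562 = -4745 - 562 = -5307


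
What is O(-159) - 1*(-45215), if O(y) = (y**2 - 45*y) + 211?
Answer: 77862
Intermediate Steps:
O(y) = 211 + y**2 - 45*y
O(-159) - 1*(-45215) = (211 + (-159)**2 - 45*(-159)) - 1*(-45215) = (211 + 25281 + 7155) + 45215 = 32647 + 45215 = 77862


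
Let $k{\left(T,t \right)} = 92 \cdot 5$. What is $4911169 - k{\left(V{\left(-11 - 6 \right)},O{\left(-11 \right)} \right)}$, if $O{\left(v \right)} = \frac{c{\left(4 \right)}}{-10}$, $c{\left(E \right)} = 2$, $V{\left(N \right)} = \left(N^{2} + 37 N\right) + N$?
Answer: $4910709$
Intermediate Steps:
$V{\left(N \right)} = N^{2} + 38 N$
$O{\left(v \right)} = - \frac{1}{5}$ ($O{\left(v \right)} = \frac{2}{-10} = 2 \left(- \frac{1}{10}\right) = - \frac{1}{5}$)
$k{\left(T,t \right)} = 460$
$4911169 - k{\left(V{\left(-11 - 6 \right)},O{\left(-11 \right)} \right)} = 4911169 - 460 = 4910709$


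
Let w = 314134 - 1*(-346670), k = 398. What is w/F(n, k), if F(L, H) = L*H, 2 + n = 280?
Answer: 165201/27661 ≈ 5.9723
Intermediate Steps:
w = 660804 (w = 314134 + 346670 = 660804)
n = 278 (n = -2 + 280 = 278)
F(L, H) = H*L
w/F(n, k) = 660804/((398*278)) = 660804/110644 = 660804*(1/110644) = 165201/27661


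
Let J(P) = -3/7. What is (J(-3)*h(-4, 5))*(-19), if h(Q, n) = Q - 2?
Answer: -342/7 ≈ -48.857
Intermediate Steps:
J(P) = -3/7 (J(P) = -3*⅐ = -3/7)
h(Q, n) = -2 + Q
(J(-3)*h(-4, 5))*(-19) = -3*(-2 - 4)/7*(-19) = -3/7*(-6)*(-19) = (18/7)*(-19) = -342/7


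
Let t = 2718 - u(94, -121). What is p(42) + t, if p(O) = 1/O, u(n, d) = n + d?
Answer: 115291/42 ≈ 2745.0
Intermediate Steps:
u(n, d) = d + n
t = 2745 (t = 2718 - (-121 + 94) = 2718 - 1*(-27) = 2718 + 27 = 2745)
p(42) + t = 1/42 + 2745 = 115291/42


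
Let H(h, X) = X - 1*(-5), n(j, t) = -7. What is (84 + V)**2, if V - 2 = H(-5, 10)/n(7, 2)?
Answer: 344569/49 ≈ 7032.0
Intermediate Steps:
H(h, X) = 5 + X (H(h, X) = X + 5 = 5 + X)
V = -1/7 (V = 2 + (5 + 10)/(-7) = 2 + 15*(-1/7) = 2 - 15/7 = -1/7 ≈ -0.14286)
(84 + V)**2 = (84 - 1/7)**2 = (587/7)**2 = 344569/49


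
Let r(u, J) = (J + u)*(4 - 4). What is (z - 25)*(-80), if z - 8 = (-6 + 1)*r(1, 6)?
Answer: 1360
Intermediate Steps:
r(u, J) = 0 (r(u, J) = (J + u)*0 = 0)
z = 8 (z = 8 + (-6 + 1)*0 = 8 - 5*0 = 8 + 0 = 8)
(z - 25)*(-80) = (8 - 25)*(-80) = -17*(-80) = 1360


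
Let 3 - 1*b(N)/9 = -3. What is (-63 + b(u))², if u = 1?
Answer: 81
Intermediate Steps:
b(N) = 54 (b(N) = 27 - 9*(-3) = 27 + 27 = 54)
(-63 + b(u))² = (-63 + 54)² = (-9)² = 81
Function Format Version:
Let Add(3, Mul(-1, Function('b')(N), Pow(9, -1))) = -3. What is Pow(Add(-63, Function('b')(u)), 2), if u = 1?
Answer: 81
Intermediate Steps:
Function('b')(N) = 54 (Function('b')(N) = Add(27, Mul(-9, -3)) = Add(27, 27) = 54)
Pow(Add(-63, Function('b')(u)), 2) = Pow(Add(-63, 54), 2) = Pow(-9, 2) = 81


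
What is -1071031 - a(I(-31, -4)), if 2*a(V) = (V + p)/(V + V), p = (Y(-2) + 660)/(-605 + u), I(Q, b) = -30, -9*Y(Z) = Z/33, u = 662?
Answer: -271972295966/253935 ≈ -1.0710e+6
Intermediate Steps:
Y(Z) = -Z/297 (Y(Z) = -Z/(9*33) = -Z/297)
p = 196022/16929 (p = (-1/297*(-2) + 660)/(-605 + 662) = (2/297 + 660)/57 = (196022/297)*(1/57) = 196022/16929 ≈ 11.579)
a(V) = (196022/16929 + V)/(4*V) (a(V) = ((V + 196022/16929)/(V + V))/2 = ((196022/16929 + V)/((2*V)))/2 = ((196022/16929 + V)*(1/(2*V)))/2 = ((196022/16929 + V)/(2*V))/2 = (196022/16929 + V)/(4*V))
-1071031 - a(I(-31, -4)) = -1071031 - (196022 + 16929*(-30))/(67716*(-30)) = -1071031 - (-1)*(196022 - 507870)/(67716*30) = -1071031 - (-1)*(-311848)/(67716*30) = -1071031 - 1*38981/253935 = -1071031 - 38981/253935 = -271972295966/253935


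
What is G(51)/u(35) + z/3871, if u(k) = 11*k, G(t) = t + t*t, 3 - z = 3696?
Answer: 1263441/212905 ≈ 5.9343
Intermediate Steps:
z = -3693 (z = 3 - 1*3696 = 3 - 3696 = -3693)
G(t) = t + t**2
G(51)/u(35) + z/3871 = (51*(1 + 51))/((11*35)) - 3693/3871 = (51*52)/385 - 3693*1/3871 = 2652*(1/385) - 3693/3871 = 2652/385 - 3693/3871 = 1263441/212905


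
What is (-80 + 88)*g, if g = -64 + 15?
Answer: -392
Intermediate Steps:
g = -49
(-80 + 88)*g = (-80 + 88)*(-49) = 8*(-49) = -392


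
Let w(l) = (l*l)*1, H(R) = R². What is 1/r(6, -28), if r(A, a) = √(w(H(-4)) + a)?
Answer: √57/114 ≈ 0.066227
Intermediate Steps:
w(l) = l² (w(l) = l²*1 = l²)
r(A, a) = √(256 + a) (r(A, a) = √(((-4)²)² + a) = √(16² + a) = √(256 + a))
1/r(6, -28) = 1/(√(256 - 28)) = 1/(√228) = 1/(2*√57) = √57/114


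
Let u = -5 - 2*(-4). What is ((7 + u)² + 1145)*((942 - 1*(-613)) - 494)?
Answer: 1320945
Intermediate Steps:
u = 3 (u = -5 + 8 = 3)
((7 + u)² + 1145)*((942 - 1*(-613)) - 494) = ((7 + 3)² + 1145)*((942 - 1*(-613)) - 494) = (10² + 1145)*((942 + 613) - 494) = (100 + 1145)*(1555 - 494) = 1245*1061 = 1320945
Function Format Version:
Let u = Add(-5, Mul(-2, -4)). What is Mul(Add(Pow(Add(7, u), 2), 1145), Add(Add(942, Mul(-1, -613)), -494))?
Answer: 1320945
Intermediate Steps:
u = 3 (u = Add(-5, 8) = 3)
Mul(Add(Pow(Add(7, u), 2), 1145), Add(Add(942, Mul(-1, -613)), -494)) = Mul(Add(Pow(Add(7, 3), 2), 1145), Add(Add(942, Mul(-1, -613)), -494)) = Mul(Add(Pow(10, 2), 1145), Add(Add(942, 613), -494)) = Mul(Add(100, 1145), Add(1555, -494)) = Mul(1245, 1061) = 1320945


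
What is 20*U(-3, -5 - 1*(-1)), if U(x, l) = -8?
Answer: -160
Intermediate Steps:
20*U(-3, -5 - 1*(-1)) = 20*(-8) = -160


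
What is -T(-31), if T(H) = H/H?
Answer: -1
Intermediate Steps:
T(H) = 1
-T(-31) = -1*1 = -1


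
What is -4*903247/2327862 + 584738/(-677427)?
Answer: -634787498672/262826095179 ≈ -2.4152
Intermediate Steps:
-4*903247/2327862 + 584738/(-677427) = -3612988*1/2327862 + 584738*(-1/677427) = -1806494/1163931 - 584738/677427 = -634787498672/262826095179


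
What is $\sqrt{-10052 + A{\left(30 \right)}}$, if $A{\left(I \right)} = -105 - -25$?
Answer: $2 i \sqrt{2533} \approx 100.66 i$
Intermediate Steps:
$A{\left(I \right)} = -80$ ($A{\left(I \right)} = -105 + 25 = -80$)
$\sqrt{-10052 + A{\left(30 \right)}} = \sqrt{-10052 - 80} = \sqrt{-10132} = 2 i \sqrt{2533}$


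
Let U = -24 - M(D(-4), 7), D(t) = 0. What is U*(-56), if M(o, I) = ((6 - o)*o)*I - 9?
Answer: 840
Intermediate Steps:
M(o, I) = -9 + I*o*(6 - o) (M(o, I) = (o*(6 - o))*I - 9 = I*o*(6 - o) - 9 = -9 + I*o*(6 - o))
U = -15 (U = -24 - (-9 - 1*7*0² + 6*7*0) = -24 - (-9 - 1*7*0 + 0) = -24 - (-9 + 0 + 0) = -24 - 1*(-9) = -24 + 9 = -15)
U*(-56) = -15*(-56) = 840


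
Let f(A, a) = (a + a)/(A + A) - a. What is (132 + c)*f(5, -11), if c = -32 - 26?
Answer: 3256/5 ≈ 651.20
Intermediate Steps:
c = -58
f(A, a) = -a + a/A (f(A, a) = (2*a)/((2*A)) - a = (2*a)*(1/(2*A)) - a = a/A - a = -a + a/A)
(132 + c)*f(5, -11) = (132 - 58)*(-1*(-11) - 11/5) = 74*(11 - 11*1/5) = 74*(11 - 11/5) = 74*(44/5) = 3256/5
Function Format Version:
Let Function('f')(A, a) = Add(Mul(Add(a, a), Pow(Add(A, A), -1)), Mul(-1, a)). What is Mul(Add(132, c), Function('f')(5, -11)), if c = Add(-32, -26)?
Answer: Rational(3256, 5) ≈ 651.20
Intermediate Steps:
c = -58
Function('f')(A, a) = Add(Mul(-1, a), Mul(a, Pow(A, -1))) (Function('f')(A, a) = Add(Mul(Mul(2, a), Pow(Mul(2, A), -1)), Mul(-1, a)) = Add(Mul(Mul(2, a), Mul(Rational(1, 2), Pow(A, -1))), Mul(-1, a)) = Add(Mul(a, Pow(A, -1)), Mul(-1, a)) = Add(Mul(-1, a), Mul(a, Pow(A, -1))))
Mul(Add(132, c), Function('f')(5, -11)) = Mul(Add(132, -58), Add(Mul(-1, -11), Mul(-11, Pow(5, -1)))) = Mul(74, Add(11, Mul(-11, Rational(1, 5)))) = Mul(74, Add(11, Rational(-11, 5))) = Mul(74, Rational(44, 5)) = Rational(3256, 5)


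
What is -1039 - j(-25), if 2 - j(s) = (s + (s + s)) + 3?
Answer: -1113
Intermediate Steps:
j(s) = -1 - 3*s (j(s) = 2 - ((s + (s + s)) + 3) = 2 - ((s + 2*s) + 3) = 2 - (3*s + 3) = 2 - (3 + 3*s) = 2 + (-3 - 3*s) = -1 - 3*s)
-1039 - j(-25) = -1039 - (-1 - 3*(-25)) = -1039 - (-1 + 75) = -1039 - 1*74 = -1039 - 74 = -1113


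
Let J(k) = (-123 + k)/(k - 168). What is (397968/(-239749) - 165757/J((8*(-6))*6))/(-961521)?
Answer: 549140538232/2871067877943 ≈ 0.19127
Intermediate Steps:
J(k) = (-123 + k)/(-168 + k)
(397968/(-239749) - 165757/J((8*(-6))*6))/(-961521) = (397968/(-239749) - 165757*(-168 + (8*(-6))*6)/(-123 + (8*(-6))*6))/(-961521) = (397968*(-1/239749) - 165757*(-168 - 48*6)/(-123 - 48*6))*(-1/961521) = (-397968/239749 - 165757*(-168 - 288)/(-123 - 288))*(-1/961521) = (-397968/239749 - 165757/(-411/(-456)))*(-1/961521) = (-397968/239749 - 165757/((-1/456*(-411))))*(-1/961521) = (-397968/239749 - 165757/137/152)*(-1/961521) = (-397968/239749 - 165757*152/137)*(-1/961521) = (-397968/239749 - 25195064/137)*(-1/961521) = -6040545920552/32845613*(-1/961521) = 549140538232/2871067877943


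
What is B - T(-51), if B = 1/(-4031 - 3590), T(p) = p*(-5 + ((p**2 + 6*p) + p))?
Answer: 870234368/7621 ≈ 1.1419e+5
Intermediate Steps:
T(p) = p*(-5 + p**2 + 7*p) (T(p) = p*(-5 + (p**2 + 7*p)) = p*(-5 + p**2 + 7*p))
B = -1/7621 (B = 1/(-7621) = -1/7621 ≈ -0.00013122)
B - T(-51) = -1/7621 - (-51)*(-5 + (-51)**2 + 7*(-51)) = -1/7621 - (-51)*(-5 + 2601 - 357) = -1/7621 - (-51)*2239 = -1/7621 - 1*(-114189) = -1/7621 + 114189 = 870234368/7621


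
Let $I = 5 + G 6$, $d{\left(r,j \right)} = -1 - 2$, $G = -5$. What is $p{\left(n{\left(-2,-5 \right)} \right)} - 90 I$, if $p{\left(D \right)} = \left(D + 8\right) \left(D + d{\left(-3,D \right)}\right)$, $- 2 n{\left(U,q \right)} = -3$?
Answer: $\frac{8943}{4} \approx 2235.8$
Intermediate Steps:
$n{\left(U,q \right)} = \frac{3}{2}$ ($n{\left(U,q \right)} = \left(- \frac{1}{2}\right) \left(-3\right) = \frac{3}{2}$)
$d{\left(r,j \right)} = -3$
$p{\left(D \right)} = \left(-3 + D\right) \left(8 + D\right)$ ($p{\left(D \right)} = \left(D + 8\right) \left(D - 3\right) = \left(8 + D\right) \left(-3 + D\right) = \left(-3 + D\right) \left(8 + D\right)$)
$I = -25$ ($I = 5 - 30 = -25$)
$p{\left(n{\left(-2,-5 \right)} \right)} - 90 I = \left(-24 + \left(\frac{3}{2}\right)^{2} + 5 \cdot \frac{3}{2}\right) - -2250 = \left(-24 + \frac{9}{4} + \frac{15}{2}\right) + 2250 = - \frac{57}{4} + 2250 = \frac{8943}{4}$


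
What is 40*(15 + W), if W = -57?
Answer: -1680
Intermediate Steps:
40*(15 + W) = 40*(15 - 57) = 40*(-42) = -1680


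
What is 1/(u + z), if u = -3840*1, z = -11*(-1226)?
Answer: 1/9646 ≈ 0.00010367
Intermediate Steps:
z = 13486
u = -3840
1/(u + z) = 1/(-3840 + 13486) = 1/9646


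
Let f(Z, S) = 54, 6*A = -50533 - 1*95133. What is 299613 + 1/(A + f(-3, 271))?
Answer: 21773176320/72671 ≈ 2.9961e+5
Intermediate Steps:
A = -72833/3 (A = (-50533 - 1*95133)/6 = (-50533 - 95133)/6 = (⅙)*(-145666) = -72833/3 ≈ -24278.)
299613 + 1/(A + f(-3, 271)) = 299613 + 1/(-72833/3 + 54) = 299613 + 1/(-72671/3) = 299613 - 3/72671 = 21773176320/72671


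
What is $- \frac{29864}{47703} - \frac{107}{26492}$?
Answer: $- \frac{796261309}{1263747876} \approx -0.63008$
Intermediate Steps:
$- \frac{29864}{47703} - \frac{107}{26492} = - \frac{796261309}{1263747876}$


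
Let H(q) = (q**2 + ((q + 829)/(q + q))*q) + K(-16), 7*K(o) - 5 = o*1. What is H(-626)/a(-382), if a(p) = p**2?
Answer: 5487663/2042936 ≈ 2.6862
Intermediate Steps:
K(o) = 5/7 + o/7 (K(o) = 5/7 + (o*1)/7 = 5/7 + o/7)
H(q) = 5781/14 + q**2 + q/2 (H(q) = (q**2 + ((q + 829)/(q + q))*q) + (5/7 + (1/7)*(-16)) = (q**2 + ((829 + q)/((2*q)))*q) + (5/7 - 16/7) = (q**2 + ((829 + q)*(1/(2*q)))*q) - 11/7 = (q**2 + ((829 + q)/(2*q))*q) - 11/7 = (q**2 + (829/2 + q/2)) - 11/7 = (829/2 + q**2 + q/2) - 11/7 = 5781/14 + q**2 + q/2)
H(-626)/a(-382) = (5781/14 + (-626)**2 + (1/2)*(-626))/((-382)**2) = (5781/14 + 391876 - 313)/145924 = (5487663/14)*(1/145924) = 5487663/2042936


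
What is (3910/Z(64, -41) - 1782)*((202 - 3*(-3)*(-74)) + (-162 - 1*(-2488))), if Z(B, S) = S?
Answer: -143321864/41 ≈ -3.4957e+6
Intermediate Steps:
(3910/Z(64, -41) - 1782)*((202 - 3*(-3)*(-74)) + (-162 - 1*(-2488))) = (3910/(-41) - 1782)*((202 - 3*(-3)*(-74)) + (-162 - 1*(-2488))) = (3910*(-1/41) - 1782)*((202 - (-9)*(-74)) + (-162 + 2488)) = (-3910/41 - 1782)*((202 - 1*666) + 2326) = -76972*((202 - 666) + 2326)/41 = -76972*(-464 + 2326)/41 = -76972/41*1862 = -143321864/41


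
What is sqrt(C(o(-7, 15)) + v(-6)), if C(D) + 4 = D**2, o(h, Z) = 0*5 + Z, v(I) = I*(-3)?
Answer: sqrt(239) ≈ 15.460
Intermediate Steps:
v(I) = -3*I
o(h, Z) = Z (o(h, Z) = 0 + Z = Z)
C(D) = -4 + D**2
sqrt(C(o(-7, 15)) + v(-6)) = sqrt((-4 + 15**2) - 3*(-6)) = sqrt((-4 + 225) + 18) = sqrt(221 + 18) = sqrt(239)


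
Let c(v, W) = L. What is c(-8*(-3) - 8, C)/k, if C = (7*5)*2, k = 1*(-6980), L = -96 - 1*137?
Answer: 233/6980 ≈ 0.033381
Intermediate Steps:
L = -233 (L = -96 - 137 = -233)
k = -6980
C = 70 (C = 35*2 = 70)
c(v, W) = -233
c(-8*(-3) - 8, C)/k = -233/(-6980) = -233*(-1/6980) = 233/6980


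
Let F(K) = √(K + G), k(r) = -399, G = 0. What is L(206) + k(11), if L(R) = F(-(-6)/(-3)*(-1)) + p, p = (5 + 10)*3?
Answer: -354 + √2 ≈ -352.59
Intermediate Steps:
p = 45 (p = 15*3 = 45)
F(K) = √K (F(K) = √(K + 0) = √K)
L(R) = 45 + √2 (L(R) = √(-(-6)/(-3)*(-1)) + 45 = √(-(-6)*(-1)/3*(-1)) + 45 = √(-2*1*(-1)) + 45 = √(-2*(-1)) + 45 = √2 + 45 = 45 + √2)
L(206) + k(11) = (45 + √2) - 399 = -354 + √2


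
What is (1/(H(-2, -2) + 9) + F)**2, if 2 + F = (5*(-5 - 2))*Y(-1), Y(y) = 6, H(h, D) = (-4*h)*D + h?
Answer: 3644281/81 ≈ 44991.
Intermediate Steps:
H(h, D) = h - 4*D*h (H(h, D) = -4*D*h + h = h - 4*D*h)
F = -212 (F = -2 + (5*(-5 - 2))*6 = -2 + (5*(-7))*6 = -2 - 35*6 = -2 - 210 = -212)
(1/(H(-2, -2) + 9) + F)**2 = (1/(-2*(1 - 4*(-2)) + 9) - 212)**2 = (1/(-2*(1 + 8) + 9) - 212)**2 = (1/(-2*9 + 9) - 212)**2 = (1/(-18 + 9) - 212)**2 = (1/(-9) - 212)**2 = (-1/9 - 212)**2 = (-1909/9)**2 = 3644281/81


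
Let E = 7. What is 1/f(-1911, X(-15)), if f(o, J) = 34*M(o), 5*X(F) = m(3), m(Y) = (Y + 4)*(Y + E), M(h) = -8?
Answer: -1/272 ≈ -0.0036765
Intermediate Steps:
m(Y) = (4 + Y)*(7 + Y) (m(Y) = (Y + 4)*(Y + 7) = (4 + Y)*(7 + Y))
X(F) = 14 (X(F) = (28 + 3² + 11*3)/5 = (28 + 9 + 33)/5 = (⅕)*70 = 14)
f(o, J) = -272 (f(o, J) = 34*(-8) = -272)
1/f(-1911, X(-15)) = 1/(-272) = -1/272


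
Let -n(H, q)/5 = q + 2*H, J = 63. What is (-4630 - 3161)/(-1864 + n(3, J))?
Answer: 7791/2209 ≈ 3.5269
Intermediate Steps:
n(H, q) = -10*H - 5*q (n(H, q) = -5*(q + 2*H) = -10*H - 5*q)
(-4630 - 3161)/(-1864 + n(3, J)) = (-4630 - 3161)/(-1864 + (-10*3 - 5*63)) = -7791/(-1864 + (-30 - 315)) = -7791/(-1864 - 345) = -7791/(-2209) = -7791*(-1/2209) = 7791/2209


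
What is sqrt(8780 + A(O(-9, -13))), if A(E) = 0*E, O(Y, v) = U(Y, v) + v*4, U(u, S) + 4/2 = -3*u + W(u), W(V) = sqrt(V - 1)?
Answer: 2*sqrt(2195) ≈ 93.702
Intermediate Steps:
W(V) = sqrt(-1 + V)
U(u, S) = -2 + sqrt(-1 + u) - 3*u (U(u, S) = -2 + (-3*u + sqrt(-1 + u)) = -2 + (sqrt(-1 + u) - 3*u) = -2 + sqrt(-1 + u) - 3*u)
O(Y, v) = -2 + sqrt(-1 + Y) - 3*Y + 4*v (O(Y, v) = (-2 + sqrt(-1 + Y) - 3*Y) + v*4 = (-2 + sqrt(-1 + Y) - 3*Y) + 4*v = -2 + sqrt(-1 + Y) - 3*Y + 4*v)
A(E) = 0
sqrt(8780 + A(O(-9, -13))) = sqrt(8780 + 0) = sqrt(8780) = 2*sqrt(2195)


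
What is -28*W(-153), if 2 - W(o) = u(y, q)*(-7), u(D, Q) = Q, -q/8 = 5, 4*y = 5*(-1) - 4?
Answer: 7784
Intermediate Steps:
y = -9/4 (y = (5*(-1) - 4)/4 = (-5 - 4)/4 = (¼)*(-9) = -9/4 ≈ -2.2500)
q = -40 (q = -8*5 = -40)
W(o) = -278 (W(o) = 2 - (-40)*(-7) = 2 - 1*280 = 2 - 280 = -278)
-28*W(-153) = -28*(-278) = 7784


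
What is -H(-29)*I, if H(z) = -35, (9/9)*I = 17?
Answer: 595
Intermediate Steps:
I = 17
-H(-29)*I = -(-35)*17 = -1*(-595) = 595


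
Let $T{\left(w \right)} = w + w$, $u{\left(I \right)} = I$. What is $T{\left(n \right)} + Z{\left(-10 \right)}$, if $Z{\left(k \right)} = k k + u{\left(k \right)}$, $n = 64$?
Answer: $218$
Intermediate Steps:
$T{\left(w \right)} = 2 w$
$Z{\left(k \right)} = k + k^{2}$ ($Z{\left(k \right)} = k k + k = k^{2} + k = k + k^{2}$)
$T{\left(n \right)} + Z{\left(-10 \right)} = 2 \cdot 64 - 10 \left(1 - 10\right) = 128 - -90 = 128 + 90 = 218$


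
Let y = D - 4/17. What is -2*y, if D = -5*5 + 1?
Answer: 824/17 ≈ 48.471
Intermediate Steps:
D = -24 (D = -25 + 1 = -24)
y = -412/17 (y = -24 - 4/17 = -412/17 ≈ -24.235)
-2*y = -2*(-412/17) = 824/17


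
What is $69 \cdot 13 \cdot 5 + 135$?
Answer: $4620$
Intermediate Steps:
$69 \cdot 13 \cdot 5 + 135 = 69 \cdot 65 + 135 = 4485 + 135 = 4620$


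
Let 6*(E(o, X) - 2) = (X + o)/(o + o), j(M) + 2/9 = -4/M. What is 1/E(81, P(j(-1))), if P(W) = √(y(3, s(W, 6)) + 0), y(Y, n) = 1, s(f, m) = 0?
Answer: 486/1013 ≈ 0.47976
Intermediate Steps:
j(M) = -2/9 - 4/M
P(W) = 1 (P(W) = √(1 + 0) = √1 = 1)
E(o, X) = 2 + (X + o)/(12*o) (E(o, X) = 2 + ((X + o)/(o + o))/6 = 2 + ((X + o)/((2*o)))/6 = 2 + ((X + o)*(1/(2*o)))/6 = 2 + ((X + o)/(2*o))/6 = 2 + (X + o)/(12*o))
1/E(81, P(j(-1))) = 1/((1/12)*(1 + 25*81)/81) = 1/((1/12)*(1/81)*(1 + 2025)) = 1/((1/12)*(1/81)*2026) = 1/(1013/486) = 486/1013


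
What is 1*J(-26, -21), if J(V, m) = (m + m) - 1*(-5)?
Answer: -37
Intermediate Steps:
J(V, m) = 5 + 2*m (J(V, m) = 2*m + 5 = 5 + 2*m)
1*J(-26, -21) = 1*(5 + 2*(-21)) = 1*(5 - 42) = 1*(-37) = -37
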